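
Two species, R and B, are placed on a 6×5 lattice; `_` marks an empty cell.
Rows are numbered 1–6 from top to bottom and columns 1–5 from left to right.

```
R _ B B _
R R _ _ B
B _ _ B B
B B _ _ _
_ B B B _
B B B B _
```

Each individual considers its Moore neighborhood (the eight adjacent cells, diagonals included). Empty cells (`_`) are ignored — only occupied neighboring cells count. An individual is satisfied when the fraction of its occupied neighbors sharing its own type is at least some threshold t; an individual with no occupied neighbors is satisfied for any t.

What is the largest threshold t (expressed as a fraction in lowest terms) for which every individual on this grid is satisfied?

1/2

Row 1: (1,1)R 2/2 · (1,3)B 1/2 · (1,4)B 2/2
Row 2: (2,1)R 2/3 · (2,2)R 2/4 · (2,5)B 3/3
Row 3: (3,1)B 2/4 · (3,4)B 2/2 · (3,5)B 2/2
Row 4: (4,1)B 3/3 · (4,2)B 4/4
Row 5: (5,2)B 6/6 · (5,3)B 6/6 · (5,4)B 3/3
Row 6: (6,1)B 2/2 · (6,2)B 4/4 · (6,3)B 5/5 · (6,4)B 3/3
The smallest same-type fraction is 1/2 at (1,3), which reduces to 1/2. Any threshold above that leaves this individual unsatisfied.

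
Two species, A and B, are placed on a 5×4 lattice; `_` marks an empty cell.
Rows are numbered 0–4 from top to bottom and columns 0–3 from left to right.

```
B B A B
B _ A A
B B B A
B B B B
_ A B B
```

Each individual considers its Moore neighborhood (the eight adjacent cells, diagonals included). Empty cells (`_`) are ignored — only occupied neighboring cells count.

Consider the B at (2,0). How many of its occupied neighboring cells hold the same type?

Occupied neighbors of (2,0): (1,0)=B, (2,1)=B, (3,0)=B, (3,1)=B.
Same type (B): 4 of 4.

4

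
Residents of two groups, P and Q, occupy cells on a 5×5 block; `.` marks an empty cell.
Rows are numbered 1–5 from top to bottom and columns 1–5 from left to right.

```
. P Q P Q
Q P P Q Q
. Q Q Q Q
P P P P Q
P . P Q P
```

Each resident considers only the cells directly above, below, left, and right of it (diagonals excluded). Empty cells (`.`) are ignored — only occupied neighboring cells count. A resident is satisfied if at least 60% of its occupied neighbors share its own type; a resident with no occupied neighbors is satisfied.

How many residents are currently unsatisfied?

15

(1,2)P 1/2 not
(1,3)Q 0/3 not
(1,4)P 0/3 not
(1,5)Q 1/2 not
(2,1)Q 0/1 not
(2,2)P 2/4 not
(2,3)P 1/4 not
(2,4)Q 2/4 not
(2,5)Q 3/3 satisfied
(3,2)Q 1/3 not
(3,3)Q 2/4 not
(3,4)Q 3/4 satisfied
(3,5)Q 3/3 satisfied
(4,1)P 2/2 satisfied
(4,2)P 2/3 satisfied
(4,3)P 3/4 satisfied
(4,4)P 1/4 not
(4,5)Q 1/3 not
(5,1)P 1/1 satisfied
(5,3)P 1/2 not
(5,4)Q 0/3 not
(5,5)P 0/2 not
Unsatisfied: (1,2), (1,3), (1,4), (1,5), (2,1), (2,2), (2,3), (2,4), (3,2), (3,3), (4,4), (4,5), (5,3), (5,4), (5,5) — 15 in total.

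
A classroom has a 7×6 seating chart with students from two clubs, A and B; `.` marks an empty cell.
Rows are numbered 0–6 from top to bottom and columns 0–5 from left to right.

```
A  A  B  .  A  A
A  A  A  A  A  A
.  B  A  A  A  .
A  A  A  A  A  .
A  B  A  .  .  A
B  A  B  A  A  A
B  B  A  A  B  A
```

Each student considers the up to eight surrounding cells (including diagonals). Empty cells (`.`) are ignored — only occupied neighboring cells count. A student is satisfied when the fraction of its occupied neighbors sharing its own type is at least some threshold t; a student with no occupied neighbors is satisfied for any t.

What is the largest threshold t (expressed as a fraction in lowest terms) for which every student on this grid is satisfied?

(0,0)A 3/3
(0,1)A 4/5
(0,2)B 0/4
(0,4)A 4/4
(0,5)A 3/3
(1,0)A 3/4
(1,1)A 5/7
(1,2)A 5/7
(1,3)A 6/7
(1,4)A 6/6
(1,5)A 4/4
(2,1)B 0/7
(2,2)A 7/8
(2,3)A 8/8
(2,4)A 6/6
(3,0)A 2/4
(3,1)A 5/7
(3,2)A 5/7
(3,3)A 6/6
(3,4)A 4/4
(4,0)A 3/5
(4,1)B 2/8
(4,2)A 5/7
(4,5)A 3/3
(5,0)B 3/5
(5,1)A 3/8
(5,2)B 2/7
(5,3)A 4/6
(5,4)A 5/6
(5,5)A 3/4
(6,0)B 2/3
(6,1)B 3/5
(6,2)A 3/5
(6,3)A 3/5
(6,4)B 0/5
(6,5)A 2/3
The smallest same-type fraction is 0/4 at (0,2), which reduces to 0/1. Any threshold above that leaves this student unsatisfied.

0/1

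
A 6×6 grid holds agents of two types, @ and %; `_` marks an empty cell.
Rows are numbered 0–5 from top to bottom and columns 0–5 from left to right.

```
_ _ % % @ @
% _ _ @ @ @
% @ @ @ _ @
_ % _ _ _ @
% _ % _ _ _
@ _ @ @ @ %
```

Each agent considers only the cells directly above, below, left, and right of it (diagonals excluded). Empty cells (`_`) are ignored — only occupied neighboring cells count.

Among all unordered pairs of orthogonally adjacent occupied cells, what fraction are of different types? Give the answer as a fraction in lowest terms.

1/3

Scan each occupied cell's neighbors to the right and below so each pair is counted once.
From row 0: 2 unlike of 6 pairs (running 2/6).
From row 1: 0 unlike of 5 pairs (running 2/11).
From row 2: 2 unlike of 5 pairs (running 4/16).
From row 4: 2 unlike of 2 pairs (running 6/18).
From row 5: 1 unlike of 3 pairs (running 7/21).
Total adjacent occupied pairs: 21; unlike-type pairs: 7.
7/21 reduces to 1/3.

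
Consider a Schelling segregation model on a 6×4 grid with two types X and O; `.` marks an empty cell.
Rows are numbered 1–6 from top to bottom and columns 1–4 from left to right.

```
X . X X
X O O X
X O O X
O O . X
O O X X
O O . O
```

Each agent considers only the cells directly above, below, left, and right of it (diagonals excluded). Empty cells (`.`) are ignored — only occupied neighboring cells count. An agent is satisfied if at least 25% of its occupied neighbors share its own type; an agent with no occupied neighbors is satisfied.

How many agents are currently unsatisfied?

(1,1)X 1/1 satisfied
(1,3)X 1/2 satisfied
(1,4)X 2/2 satisfied
(2,1)X 2/3 satisfied
(2,2)O 2/3 satisfied
(2,3)O 2/4 satisfied
(2,4)X 2/3 satisfied
(3,1)X 1/3 satisfied
(3,2)O 3/4 satisfied
(3,3)O 2/3 satisfied
(3,4)X 2/3 satisfied
(4,1)O 2/3 satisfied
(4,2)O 3/3 satisfied
(4,4)X 2/2 satisfied
(5,1)O 3/3 satisfied
(5,2)O 3/4 satisfied
(5,3)X 1/2 satisfied
(5,4)X 2/3 satisfied
(6,1)O 2/2 satisfied
(6,2)O 2/2 satisfied
(6,4)O 0/1 not
Unsatisfied: (6,4) — 1 in total.

1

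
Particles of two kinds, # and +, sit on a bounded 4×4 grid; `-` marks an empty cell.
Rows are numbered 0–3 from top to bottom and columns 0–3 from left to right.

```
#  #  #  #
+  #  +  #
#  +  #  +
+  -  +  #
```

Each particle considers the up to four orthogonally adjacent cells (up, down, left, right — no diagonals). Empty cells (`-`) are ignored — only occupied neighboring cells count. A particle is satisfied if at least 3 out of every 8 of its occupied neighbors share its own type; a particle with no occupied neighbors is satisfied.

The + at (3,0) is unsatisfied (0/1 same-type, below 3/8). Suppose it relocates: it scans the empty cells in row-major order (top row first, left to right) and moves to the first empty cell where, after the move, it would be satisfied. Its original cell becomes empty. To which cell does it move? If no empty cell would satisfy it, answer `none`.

Vacating (3,0). Empty cells in order:
  (3,1): 2/2 same-type → satisfied — stop here.

(3,1)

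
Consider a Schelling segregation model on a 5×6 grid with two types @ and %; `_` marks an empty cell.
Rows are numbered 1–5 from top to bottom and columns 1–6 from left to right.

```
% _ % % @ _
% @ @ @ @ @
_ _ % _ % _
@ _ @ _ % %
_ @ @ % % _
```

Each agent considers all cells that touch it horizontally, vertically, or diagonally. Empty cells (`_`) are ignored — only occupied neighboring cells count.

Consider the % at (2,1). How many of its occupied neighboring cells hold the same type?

Occupied neighbors of (2,1): (1,1)=%, (2,2)=@.
Same type (%): 1 of 2.

1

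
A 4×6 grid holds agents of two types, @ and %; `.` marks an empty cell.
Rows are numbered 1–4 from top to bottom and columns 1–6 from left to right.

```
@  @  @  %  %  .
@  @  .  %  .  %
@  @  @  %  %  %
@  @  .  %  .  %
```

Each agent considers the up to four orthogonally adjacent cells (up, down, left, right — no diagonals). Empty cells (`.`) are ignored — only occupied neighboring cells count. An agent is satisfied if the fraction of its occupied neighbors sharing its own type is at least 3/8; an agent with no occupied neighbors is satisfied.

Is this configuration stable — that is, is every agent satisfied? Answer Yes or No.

Yes

Row 1: (1,1)@ 2/2 ok · (1,2)@ 3/3 ok · (1,3)@ 1/2 ok · (1,4)% 2/3 ok · (1,5)% 1/1 ok
Row 2: (2,1)@ 3/3 ok · (2,2)@ 3/3 ok · (2,4)% 2/2 ok · (2,6)% 1/1 ok
Row 3: (3,1)@ 3/3 ok · (3,2)@ 4/4 ok · (3,3)@ 1/2 ok · (3,4)% 3/4 ok · (3,5)% 2/2 ok · (3,6)% 3/3 ok
Row 4: (4,1)@ 2/2 ok · (4,2)@ 2/2 ok · (4,4)% 1/1 ok · (4,6)% 1/1 ok
All meet the threshold, so the configuration is stable.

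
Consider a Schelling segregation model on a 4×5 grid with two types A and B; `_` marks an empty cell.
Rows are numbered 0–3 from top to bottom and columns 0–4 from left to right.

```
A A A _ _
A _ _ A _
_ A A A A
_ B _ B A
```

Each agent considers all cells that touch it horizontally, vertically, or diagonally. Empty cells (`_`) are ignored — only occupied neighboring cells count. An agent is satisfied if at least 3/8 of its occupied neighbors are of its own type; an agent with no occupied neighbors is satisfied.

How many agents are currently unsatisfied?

Row 0: (0,0)A 2/2 ✓ · (0,1)A 3/3 ✓ · (0,2)A 2/2 ✓
Row 1: (1,0)A 3/3 ✓ · (1,3)A 4/4 ✓
Row 2: (2,1)A 2/3 ✓ · (2,2)A 3/5 ✓ · (2,3)A 4/5 ✓ · (2,4)A 3/4 ✓
Row 3: (3,1)B 0/2 ✗ · (3,3)B 0/4 ✗ · (3,4)A 2/3 ✓
Unsatisfied: (3,1), (3,3) — 2 in total.

2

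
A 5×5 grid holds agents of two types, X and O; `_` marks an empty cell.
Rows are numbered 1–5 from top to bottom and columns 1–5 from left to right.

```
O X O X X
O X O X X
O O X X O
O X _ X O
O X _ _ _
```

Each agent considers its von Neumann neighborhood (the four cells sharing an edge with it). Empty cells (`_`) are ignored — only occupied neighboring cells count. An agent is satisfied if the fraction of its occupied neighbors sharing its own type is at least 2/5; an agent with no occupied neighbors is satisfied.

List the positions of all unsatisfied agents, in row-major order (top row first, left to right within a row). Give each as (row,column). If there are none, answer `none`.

(1,1)O 1/2 ok
(1,2)X 1/3 unhappy
(1,3)O 1/3 unhappy
(1,4)X 2/3 ok
(1,5)X 2/2 ok
(2,1)O 2/3 ok
(2,2)X 1/4 unhappy
(2,3)O 1/4 unhappy
(2,4)X 3/4 ok
(2,5)X 2/3 ok
(3,1)O 3/3 ok
(3,2)O 1/4 unhappy
(3,3)X 1/3 unhappy
(3,4)X 3/4 ok
(3,5)O 1/3 unhappy
(4,1)O 2/3 ok
(4,2)X 1/3 unhappy
(4,4)X 1/2 ok
(4,5)O 1/2 ok
(5,1)O 1/2 ok
(5,2)X 1/2 ok

(1,2), (1,3), (2,2), (2,3), (3,2), (3,3), (3,5), (4,2)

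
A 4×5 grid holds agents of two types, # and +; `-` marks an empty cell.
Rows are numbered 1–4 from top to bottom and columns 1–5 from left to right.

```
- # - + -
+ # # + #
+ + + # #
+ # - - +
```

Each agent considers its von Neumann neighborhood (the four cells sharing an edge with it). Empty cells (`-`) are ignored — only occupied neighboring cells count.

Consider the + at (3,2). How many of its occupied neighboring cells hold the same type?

Occupied neighbors of (3,2): (2,2)=#, (4,2)=#, (3,1)=+, (3,3)=+.
Same type (+): 2 of 4.

2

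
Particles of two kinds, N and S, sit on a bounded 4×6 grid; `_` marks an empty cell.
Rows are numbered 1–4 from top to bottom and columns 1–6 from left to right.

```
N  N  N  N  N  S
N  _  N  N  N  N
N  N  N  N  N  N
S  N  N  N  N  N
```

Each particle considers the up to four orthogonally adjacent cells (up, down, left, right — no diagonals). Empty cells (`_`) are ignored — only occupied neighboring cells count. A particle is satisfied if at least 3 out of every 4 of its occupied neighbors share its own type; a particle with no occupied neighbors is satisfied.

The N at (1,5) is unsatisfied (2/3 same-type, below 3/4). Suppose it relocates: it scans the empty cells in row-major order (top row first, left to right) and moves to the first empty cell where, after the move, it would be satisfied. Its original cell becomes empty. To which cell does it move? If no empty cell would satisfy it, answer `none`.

(2,2)

Vacating (1,5). Empty cells in order:
  (2,2): 4/4 same-type → satisfied — stop here.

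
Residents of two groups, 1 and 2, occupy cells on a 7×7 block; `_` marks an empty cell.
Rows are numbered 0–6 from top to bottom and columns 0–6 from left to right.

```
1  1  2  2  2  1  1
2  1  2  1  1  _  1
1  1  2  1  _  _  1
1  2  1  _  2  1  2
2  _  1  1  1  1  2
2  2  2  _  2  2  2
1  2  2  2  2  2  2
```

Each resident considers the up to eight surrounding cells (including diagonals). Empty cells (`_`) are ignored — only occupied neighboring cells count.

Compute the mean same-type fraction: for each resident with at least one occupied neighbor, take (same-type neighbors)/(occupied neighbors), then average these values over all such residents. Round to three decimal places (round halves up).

(0,0)1 2/3
(0,1)1 2/5
(0,2)2 2/5
(0,3)2 3/5
(0,4)2 1/4
(0,5)1 3/4
(0,6)1 2/2
(1,0)2 0/5
(1,1)1 4/8
(1,2)2 3/8
(1,3)1 2/7
(1,4)1 3/5
(1,6)1 3/3
(2,0)1 3/5
(2,1)1 4/8
(2,2)2 2/7
(2,3)1 3/6
(2,6)1 2/3
(3,0)1 2/4
(3,1)2 2/7
(3,2)1 4/6
(3,4)2 0/5
(3,5)1 3/6
(3,6)2 1/4
(4,0)2 3/4
(4,2)1 2/5
(4,3)1 3/6
(4,4)1 3/6
(4,5)1 2/8
(4,6)2 3/5
(5,0)2 3/4
(5,1)2 5/7
(5,2)2 4/6
(5,4)2 4/7
(5,5)2 6/8
(5,6)2 4/5
(6,0)1 0/3
(6,1)2 4/5
(6,2)2 4/4
(6,3)2 4/4
(6,4)2 4/4
(6,5)2 5/5
(6,6)2 3/3
Sum over 43 residents: 2/3 + 2/5 + 2/5 + 3/5 + 1/4 + 3/4 + 2/2 + 0/5 + 4/8 + 3/8 + 2/7 + 3/5 + 3/3 + 3/5 + 4/8 + 2/7 + 3/6 + 2/3 + 2/4 + 2/7 + 4/6 + 0/5 + 3/6 + 1/4 + 3/4 + 2/5 + 3/6 + 3/6 + 2/8 + 3/5 + 3/4 + 5/7 + 4/6 + 4/7 + 6/8 + 4/5 + 0/3 + 4/5 + 4/4 + 4/4 + 4/4 + 5/5 + 3/3 = 20693/840; mean = 20693/840 ÷ 43 = 20693/36120 = 0.572895… → 0.573.

0.573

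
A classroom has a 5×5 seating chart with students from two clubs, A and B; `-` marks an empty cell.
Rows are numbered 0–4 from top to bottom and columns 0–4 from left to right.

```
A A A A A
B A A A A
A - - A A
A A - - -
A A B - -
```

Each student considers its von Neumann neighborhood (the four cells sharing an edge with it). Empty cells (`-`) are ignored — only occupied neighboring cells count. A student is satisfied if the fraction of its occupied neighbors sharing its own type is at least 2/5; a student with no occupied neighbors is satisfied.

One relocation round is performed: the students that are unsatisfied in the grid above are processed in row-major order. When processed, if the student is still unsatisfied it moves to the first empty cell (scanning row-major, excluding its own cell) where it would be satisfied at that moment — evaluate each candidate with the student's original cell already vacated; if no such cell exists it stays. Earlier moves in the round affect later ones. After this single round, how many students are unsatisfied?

0

Initially unsatisfied (in order): (1,0), (4,2).
  (1,0) → (3,2).
  (4,2): now satisfied by earlier moves; stays.
Resulting grid:
A A A A A
- A A A A
A - - A A
A A B - -
A A B - -
All satisfied now.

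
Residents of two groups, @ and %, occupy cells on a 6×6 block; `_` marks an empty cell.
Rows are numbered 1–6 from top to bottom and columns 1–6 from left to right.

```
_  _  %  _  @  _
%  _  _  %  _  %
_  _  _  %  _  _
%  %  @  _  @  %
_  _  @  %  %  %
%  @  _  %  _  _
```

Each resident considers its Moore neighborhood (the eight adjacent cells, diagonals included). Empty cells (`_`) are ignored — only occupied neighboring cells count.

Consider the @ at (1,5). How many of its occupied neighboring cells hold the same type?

0

Occupied neighbors of (1,5): (2,4)=%, (2,6)=%.
Same type (@): 0 of 2.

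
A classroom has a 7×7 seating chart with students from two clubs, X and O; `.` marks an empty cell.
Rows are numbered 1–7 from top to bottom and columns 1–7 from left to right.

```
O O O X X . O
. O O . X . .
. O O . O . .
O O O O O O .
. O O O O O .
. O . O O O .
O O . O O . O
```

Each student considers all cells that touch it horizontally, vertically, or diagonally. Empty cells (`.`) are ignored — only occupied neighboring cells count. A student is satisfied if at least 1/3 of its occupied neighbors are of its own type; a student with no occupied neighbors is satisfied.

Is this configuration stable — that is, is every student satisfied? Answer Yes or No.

Yes

(1,1)O 2/2 ✓
(1,2)O 4/4 ✓
(1,3)O 3/4 ✓
(1,4)X 2/4 ✓
(1,5)X 2/2 ✓
(1,7)O 0/0 ✓
(2,2)O 6/6 ✓
(2,3)O 5/6 ✓
(2,5)X 2/3 ✓
(3,2)O 6/6 ✓
(3,3)O 6/6 ✓
(3,5)O 3/4 ✓
(4,1)O 3/3 ✓
(4,2)O 6/6 ✓
(4,3)O 7/7 ✓
(4,4)O 7/7 ✓
(4,5)O 6/6 ✓
(4,6)O 4/4 ✓
(5,2)O 5/5 ✓
(5,3)O 7/7 ✓
(5,4)O 7/7 ✓
(5,5)O 8/8 ✓
(5,6)O 5/5 ✓
(6,2)O 4/4 ✓
(6,4)O 6/6 ✓
(6,5)O 7/7 ✓
(6,6)O 5/5 ✓
(7,1)O 2/2 ✓
(7,2)O 2/2 ✓
(7,4)O 3/3 ✓
(7,5)O 4/4 ✓
(7,7)O 1/1 ✓
All meet the threshold, so the configuration is stable.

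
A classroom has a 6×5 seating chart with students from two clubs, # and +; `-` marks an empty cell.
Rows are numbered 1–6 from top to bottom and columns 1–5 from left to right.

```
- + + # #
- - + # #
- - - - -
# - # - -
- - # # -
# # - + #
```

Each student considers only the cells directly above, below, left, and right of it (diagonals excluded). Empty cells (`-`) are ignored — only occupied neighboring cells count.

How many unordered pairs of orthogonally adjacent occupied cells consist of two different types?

4

Scan each occupied cell's neighbors to the right and below so each pair is counted once.
From row 1: 1 unlike of 6 pairs (running 1/6).
From row 2: 1 unlike of 2 pairs (running 2/8).
From row 4: 0 unlike of 1 pairs (running 2/9).
From row 5: 1 unlike of 2 pairs (running 3/11).
From row 6: 1 unlike of 2 pairs (running 4/13).
Total adjacent occupied pairs: 13; unlike-type pairs: 4.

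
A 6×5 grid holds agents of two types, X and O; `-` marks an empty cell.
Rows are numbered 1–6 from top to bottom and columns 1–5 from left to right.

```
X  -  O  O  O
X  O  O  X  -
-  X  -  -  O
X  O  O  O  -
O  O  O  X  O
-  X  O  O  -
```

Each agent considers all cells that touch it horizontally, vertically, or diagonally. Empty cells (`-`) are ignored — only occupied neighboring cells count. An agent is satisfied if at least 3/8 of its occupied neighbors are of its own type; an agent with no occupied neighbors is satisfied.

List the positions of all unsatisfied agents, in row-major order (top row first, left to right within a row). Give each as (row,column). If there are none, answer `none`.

(2,4), (3,2), (4,1), (5,4), (6,2)

(1,1)X 1/2 ok
(1,3)O 3/4 ok
(1,4)O 3/4 ok
(1,5)O 1/2 ok
(2,1)X 2/3 ok
(2,2)O 2/5 ok
(2,3)O 3/5 ok
(2,4)X 0/5 unhappy
(3,2)X 2/6 unhappy
(3,5)O 1/2 ok
(4,1)X 1/4 unhappy
(4,2)O 4/6 ok
(4,3)O 4/6 ok
(4,4)O 4/5 ok
(5,1)O 2/4 ok
(5,2)O 5/7 ok
(5,3)O 6/8 ok
(5,4)X 0/6 unhappy
(5,5)O 2/3 ok
(6,2)X 0/4 unhappy
(6,3)O 3/5 ok
(6,4)O 3/4 ok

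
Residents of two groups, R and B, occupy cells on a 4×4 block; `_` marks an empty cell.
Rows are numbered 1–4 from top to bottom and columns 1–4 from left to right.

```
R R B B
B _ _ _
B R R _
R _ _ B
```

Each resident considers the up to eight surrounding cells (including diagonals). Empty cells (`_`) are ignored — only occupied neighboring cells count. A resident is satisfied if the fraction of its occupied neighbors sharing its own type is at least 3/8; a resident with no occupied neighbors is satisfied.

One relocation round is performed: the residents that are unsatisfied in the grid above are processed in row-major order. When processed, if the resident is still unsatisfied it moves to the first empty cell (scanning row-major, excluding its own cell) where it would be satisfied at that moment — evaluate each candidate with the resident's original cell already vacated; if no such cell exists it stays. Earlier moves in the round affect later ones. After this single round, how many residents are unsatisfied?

0

Initially unsatisfied (in order): (1,2), (2,1), (3,1), (4,4).
  (1,2) → (2,2).
  (2,1) → (2,3).
  (3,1) → (1,2).
  (4,4) → (2,4).
Resulting grid:
R B B B
_ R B B
_ R R _
R _ _ _
All satisfied now.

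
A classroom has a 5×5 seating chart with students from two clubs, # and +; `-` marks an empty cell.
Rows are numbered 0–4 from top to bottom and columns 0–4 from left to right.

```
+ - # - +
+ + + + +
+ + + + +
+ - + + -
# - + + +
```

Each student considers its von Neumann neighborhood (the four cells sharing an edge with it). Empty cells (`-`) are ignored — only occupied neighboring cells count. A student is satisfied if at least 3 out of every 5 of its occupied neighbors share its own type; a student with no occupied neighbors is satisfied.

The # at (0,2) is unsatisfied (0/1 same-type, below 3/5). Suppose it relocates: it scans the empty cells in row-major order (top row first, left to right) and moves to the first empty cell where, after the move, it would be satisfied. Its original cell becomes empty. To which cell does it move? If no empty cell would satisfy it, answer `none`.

none

Vacating (0,2). Empty cells in order:
  (0,1): 0/2 same-type → still unsatisfied.
  (0,3): 0/2 same-type → still unsatisfied.
  (3,1): 0/3 same-type → still unsatisfied.
  (3,4): 0/3 same-type → still unsatisfied.
  (4,1): 1/2 same-type → still unsatisfied.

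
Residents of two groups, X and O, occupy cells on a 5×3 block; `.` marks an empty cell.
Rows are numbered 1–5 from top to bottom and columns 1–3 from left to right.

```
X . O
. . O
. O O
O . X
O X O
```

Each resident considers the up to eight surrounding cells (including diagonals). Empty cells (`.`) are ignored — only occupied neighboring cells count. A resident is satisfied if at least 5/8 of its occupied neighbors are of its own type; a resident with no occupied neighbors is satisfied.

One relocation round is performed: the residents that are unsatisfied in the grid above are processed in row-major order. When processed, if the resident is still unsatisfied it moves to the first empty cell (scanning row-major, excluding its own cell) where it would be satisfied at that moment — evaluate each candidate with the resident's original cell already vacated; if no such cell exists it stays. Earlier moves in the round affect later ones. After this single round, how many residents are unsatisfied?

Initially unsatisfied (in order): (4,3), (5,1), (5,2), (5,3).
  (4,3): no empty cell satisfies it; stays.
  (5,1) → (1,2).
  (5,2): no empty cell satisfies it; stays.
  (5,3) → (2,1).
Resulting grid:
X O O
O . O
. O O
O . X
. X .
Unsatisfied now: (1,1), (4,1), (4,3), (5,2).

4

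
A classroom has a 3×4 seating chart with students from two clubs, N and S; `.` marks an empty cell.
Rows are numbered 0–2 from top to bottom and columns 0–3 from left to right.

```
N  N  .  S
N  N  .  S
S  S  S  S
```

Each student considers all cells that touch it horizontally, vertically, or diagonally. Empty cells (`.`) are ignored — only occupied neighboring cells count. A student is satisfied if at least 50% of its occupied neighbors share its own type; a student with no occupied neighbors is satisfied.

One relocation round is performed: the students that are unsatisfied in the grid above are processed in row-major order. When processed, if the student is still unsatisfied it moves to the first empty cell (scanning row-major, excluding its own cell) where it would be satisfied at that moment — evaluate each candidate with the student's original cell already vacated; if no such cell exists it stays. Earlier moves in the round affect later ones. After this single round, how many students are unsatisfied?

1

Initially unsatisfied (in order): (2,0).
  (2,0) → (0,2).
Resulting grid:
N N S S
N N . S
. S S S
Unsatisfied now: (2,1).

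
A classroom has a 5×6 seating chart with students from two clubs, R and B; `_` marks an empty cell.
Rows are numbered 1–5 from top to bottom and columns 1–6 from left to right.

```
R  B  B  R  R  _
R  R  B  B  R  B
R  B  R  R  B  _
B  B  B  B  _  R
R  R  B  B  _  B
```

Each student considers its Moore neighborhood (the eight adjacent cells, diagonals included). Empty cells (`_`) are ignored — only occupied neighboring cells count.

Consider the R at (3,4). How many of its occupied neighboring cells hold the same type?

Occupied neighbors of (3,4): (2,3)=B, (2,4)=B, (2,5)=R, (3,3)=R, (3,5)=B, (4,3)=B, (4,4)=B.
Same type (R): 2 of 7.

2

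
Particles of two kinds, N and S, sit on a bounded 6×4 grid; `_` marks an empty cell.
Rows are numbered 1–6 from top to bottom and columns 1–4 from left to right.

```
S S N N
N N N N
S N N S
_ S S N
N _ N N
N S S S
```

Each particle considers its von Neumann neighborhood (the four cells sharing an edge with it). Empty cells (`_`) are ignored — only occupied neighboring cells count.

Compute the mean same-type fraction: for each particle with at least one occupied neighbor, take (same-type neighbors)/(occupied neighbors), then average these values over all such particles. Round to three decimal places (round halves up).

Row 1: (1,1)S 1/2 · (1,2)S 1/3 · (1,3)N 2/3 · (1,4)N 2/2
Row 2: (2,1)N 1/3 · (2,2)N 3/4 · (2,3)N 4/4 · (2,4)N 2/3
Row 3: (3,1)S 0/2 · (3,2)N 2/4 · (3,3)N 2/4 · (3,4)S 0/3
Row 4: (4,2)S 1/2 · (4,3)S 1/4 · (4,4)N 1/3
Row 5: (5,1)N 1/1 · (5,3)N 1/3 · (5,4)N 2/3
Row 6: (6,1)N 1/2 · (6,2)S 1/2 · (6,3)S 2/3 · (6,4)S 1/2
Sum over 22 particles: 1/2 + 1/3 + 2/3 + 2/2 + 1/3 + 3/4 + 4/4 + 2/3 + 0/2 + 2/4 + 2/4 + 0/3 + 1/2 + 1/4 + 1/3 + 1/1 + 1/3 + 2/3 + 1/2 + 1/2 + 2/3 + 1/2 = 23/2; mean = 23/2 ÷ 22 = 23/44 = 0.522727… → 0.523.

0.523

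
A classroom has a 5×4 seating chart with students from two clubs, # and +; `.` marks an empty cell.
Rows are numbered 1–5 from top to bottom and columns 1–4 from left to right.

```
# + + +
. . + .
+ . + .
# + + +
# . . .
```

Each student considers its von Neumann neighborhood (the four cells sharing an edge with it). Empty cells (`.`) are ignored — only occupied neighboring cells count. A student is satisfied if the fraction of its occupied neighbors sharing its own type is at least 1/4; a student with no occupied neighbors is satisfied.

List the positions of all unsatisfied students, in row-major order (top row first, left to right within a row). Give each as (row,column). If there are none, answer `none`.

(1,1), (3,1)

Row 1: (1,1)# 0/1 ✗ · (1,2)+ 1/2 ✓ · (1,3)+ 3/3 ✓ · (1,4)+ 1/1 ✓
Row 2: (2,3)+ 2/2 ✓
Row 3: (3,1)+ 0/1 ✗ · (3,3)+ 2/2 ✓
Row 4: (4,1)# 1/3 ✓ · (4,2)+ 1/2 ✓ · (4,3)+ 3/3 ✓ · (4,4)+ 1/1 ✓
Row 5: (5,1)# 1/1 ✓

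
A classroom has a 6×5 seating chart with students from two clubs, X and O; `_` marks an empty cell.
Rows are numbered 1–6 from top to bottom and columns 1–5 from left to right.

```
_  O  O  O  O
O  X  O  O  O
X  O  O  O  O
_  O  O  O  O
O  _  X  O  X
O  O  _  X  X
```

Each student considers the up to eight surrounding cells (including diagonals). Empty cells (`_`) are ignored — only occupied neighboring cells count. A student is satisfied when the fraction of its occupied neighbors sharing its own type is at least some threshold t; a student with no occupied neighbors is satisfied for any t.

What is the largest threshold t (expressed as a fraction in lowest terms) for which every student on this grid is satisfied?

Row 1: (1,2)O 3/4 · (1,3)O 4/5 · (1,4)O 5/5 · (1,5)O 3/3
Row 2: (2,1)O 2/4 · (2,2)X 1/7 · (2,3)O 7/8 · (2,4)O 8/8 · (2,5)O 5/5
Row 3: (3,1)X 1/4 · (3,2)O 5/7 · (3,3)O 7/8 · (3,4)O 8/8 · (3,5)O 5/5
Row 4: (4,2)O 4/6 · (4,3)O 6/7 · (4,4)O 6/8 · (4,5)O 4/5
Row 5: (5,1)O 3/3 · (5,3)X 1/6 · (5,4)O 3/7 · (5,5)X 2/5
Row 6: (6,1)O 2/2 · (6,2)O 2/3 · (6,4)X 3/4 · (6,5)X 2/3
The smallest same-type fraction is 1/7 at (2,2), which reduces to 1/7. Any threshold above that leaves this student unsatisfied.

1/7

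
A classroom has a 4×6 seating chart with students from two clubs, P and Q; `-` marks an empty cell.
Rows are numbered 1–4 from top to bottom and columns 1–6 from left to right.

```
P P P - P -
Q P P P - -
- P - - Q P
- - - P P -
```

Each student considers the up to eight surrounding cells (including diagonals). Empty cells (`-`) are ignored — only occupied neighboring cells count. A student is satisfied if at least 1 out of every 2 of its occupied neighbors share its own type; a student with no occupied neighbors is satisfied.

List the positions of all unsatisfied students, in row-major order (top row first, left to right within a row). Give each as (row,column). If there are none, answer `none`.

Row 1: (1,1)P 2/3 ✓ · (1,2)P 4/5 ✓ · (1,3)P 4/4 ✓ · (1,5)P 1/1 ✓
Row 2: (2,1)Q 0/4 ✗ · (2,2)P 5/6 ✓ · (2,3)P 5/5 ✓ · (2,4)P 3/4 ✓
Row 3: (3,2)P 2/3 ✓ · (3,5)Q 0/4 ✗ · (3,6)P 1/2 ✓
Row 4: (4,4)P 1/2 ✓ · (4,5)P 2/3 ✓

(2,1), (3,5)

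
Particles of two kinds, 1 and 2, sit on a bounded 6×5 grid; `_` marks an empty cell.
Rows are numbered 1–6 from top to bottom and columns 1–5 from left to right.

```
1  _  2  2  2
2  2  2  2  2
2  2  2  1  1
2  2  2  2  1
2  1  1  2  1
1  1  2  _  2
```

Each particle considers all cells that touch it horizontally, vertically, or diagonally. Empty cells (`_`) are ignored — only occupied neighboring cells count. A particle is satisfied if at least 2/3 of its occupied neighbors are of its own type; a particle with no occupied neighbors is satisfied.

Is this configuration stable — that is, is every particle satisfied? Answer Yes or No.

Row 1: (1,1)1 0/2 not · (1,3)2 4/4 satisfied · (1,4)2 5/5 satisfied · (1,5)2 3/3 satisfied
Row 2: (2,1)2 3/4 satisfied · (2,2)2 6/7 satisfied · (2,3)2 6/7 satisfied · (2,4)2 6/8 satisfied · (2,5)2 3/5 not
Row 3: (3,1)2 5/5 satisfied · (3,2)2 8/8 satisfied · (3,3)2 7/8 satisfied · (3,4)1 2/8 not · (3,5)1 2/5 not
Row 4: (4,1)2 4/5 satisfied · (4,2)2 6/8 satisfied · (4,3)2 5/8 not · (4,4)2 3/8 not · (4,5)1 3/5 not
Row 5: (5,1)2 2/5 not · (5,2)1 3/8 not · (5,3)1 2/7 not · (5,4)2 4/7 not · (5,5)1 1/4 not
Row 6: (6,1)1 2/3 satisfied · (6,2)1 3/5 not · (6,3)2 1/4 not · (6,5)2 1/2 not
For instance (1,1) has only 0/2 same-type neighbors, below 2/3.

No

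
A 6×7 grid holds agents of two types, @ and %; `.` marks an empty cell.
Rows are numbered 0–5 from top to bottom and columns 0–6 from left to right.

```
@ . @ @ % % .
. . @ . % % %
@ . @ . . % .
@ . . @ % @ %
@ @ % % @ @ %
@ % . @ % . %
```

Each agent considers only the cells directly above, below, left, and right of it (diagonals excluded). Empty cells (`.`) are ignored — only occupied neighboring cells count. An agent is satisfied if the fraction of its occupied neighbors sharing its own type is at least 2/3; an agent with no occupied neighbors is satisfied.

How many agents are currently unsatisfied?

14

Row 0: (0,0)@ 0/0 satisfied · (0,2)@ 2/2 satisfied · (0,3)@ 1/2 not · (0,4)% 2/3 satisfied · (0,5)% 2/2 satisfied
Row 1: (1,2)@ 2/2 satisfied · (1,4)% 2/2 satisfied · (1,5)% 4/4 satisfied · (1,6)% 1/1 satisfied
Row 2: (2,0)@ 1/1 satisfied · (2,2)@ 1/1 satisfied · (2,5)% 1/2 not
Row 3: (3,0)@ 2/2 satisfied · (3,3)@ 0/2 not · (3,4)% 0/3 not · (3,5)@ 1/4 not · (3,6)% 1/2 not
Row 4: (4,0)@ 3/3 satisfied · (4,1)@ 1/3 not · (4,2)% 1/2 not · (4,3)% 1/4 not · (4,4)@ 1/4 not · (4,5)@ 2/3 satisfied · (4,6)% 2/3 satisfied
Row 5: (5,0)@ 1/2 not · (5,1)% 0/2 not · (5,3)@ 0/2 not · (5,4)% 0/2 not · (5,6)% 1/1 satisfied
Unsatisfied: (0,3), (2,5), (3,3), (3,4), (3,5), (3,6), (4,1), (4,2), (4,3), (4,4), (5,0), (5,1), (5,3), (5,4) — 14 in total.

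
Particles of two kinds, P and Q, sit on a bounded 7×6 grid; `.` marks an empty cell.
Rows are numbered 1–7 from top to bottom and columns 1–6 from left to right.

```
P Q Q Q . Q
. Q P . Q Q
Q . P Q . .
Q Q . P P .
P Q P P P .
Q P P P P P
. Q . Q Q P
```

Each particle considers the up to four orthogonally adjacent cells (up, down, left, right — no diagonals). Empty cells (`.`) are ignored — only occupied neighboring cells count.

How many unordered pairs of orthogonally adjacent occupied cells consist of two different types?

Scan each occupied cell's neighbors to the right and below so each pair is counted once.
From row 1: 2 unlike of 6 pairs (running 2/6).
From row 2: 1 unlike of 3 pairs (running 3/9).
From row 3: 2 unlike of 3 pairs (running 5/12).
From row 4: 1 unlike of 6 pairs (running 6/18).
From row 5: 4 unlike of 9 pairs (running 10/27).
From row 6: 4 unlike of 9 pairs (running 14/36).
From row 7: 1 unlike of 2 pairs (running 15/38).
Total adjacent occupied pairs: 38; unlike-type pairs: 15.

15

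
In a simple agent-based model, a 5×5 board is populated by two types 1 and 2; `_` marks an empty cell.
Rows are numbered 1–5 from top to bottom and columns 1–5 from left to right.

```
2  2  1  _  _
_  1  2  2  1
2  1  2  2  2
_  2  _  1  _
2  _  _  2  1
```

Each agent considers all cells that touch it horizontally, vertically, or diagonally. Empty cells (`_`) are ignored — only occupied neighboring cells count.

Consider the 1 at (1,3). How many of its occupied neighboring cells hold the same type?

Occupied neighbors of (1,3): (1,2)=2, (2,2)=1, (2,3)=2, (2,4)=2.
Same type (1): 1 of 4.

1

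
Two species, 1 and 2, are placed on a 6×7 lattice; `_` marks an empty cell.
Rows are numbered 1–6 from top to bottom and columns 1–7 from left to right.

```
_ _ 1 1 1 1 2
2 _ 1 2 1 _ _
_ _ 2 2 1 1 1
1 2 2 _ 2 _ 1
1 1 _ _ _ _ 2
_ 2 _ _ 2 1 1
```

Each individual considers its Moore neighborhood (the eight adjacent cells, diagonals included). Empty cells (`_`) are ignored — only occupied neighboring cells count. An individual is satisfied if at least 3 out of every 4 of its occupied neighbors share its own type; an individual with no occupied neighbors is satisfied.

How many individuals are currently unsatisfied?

Row 1: (1,3)1 2/3 not · (1,4)1 4/5 satisfied · (1,5)1 3/4 satisfied · (1,6)1 2/3 not · (1,7)2 0/1 not
Row 2: (2,1)2 0/0 satisfied · (2,3)1 2/5 not · (2,4)2 2/8 not · (2,5)1 5/7 not
Row 3: (3,3)2 4/5 satisfied · (3,4)2 4/7 not · (3,5)1 2/5 not · (3,6)1 4/5 satisfied · (3,7)1 2/2 satisfied
Row 4: (4,1)1 2/3 not · (4,2)2 2/5 not · (4,3)2 3/4 satisfied · (4,5)2 1/3 not · (4,7)1 2/3 not
Row 5: (5,1)1 2/4 not · (5,2)1 2/5 not · (5,7)2 0/3 not
Row 6: (6,2)2 0/2 not · (6,5)2 0/1 not · (6,6)1 1/3 not · (6,7)1 1/2 not
Unsatisfied: (1,3), (1,6), (1,7), (2,3), (2,4), (2,5), (3,4), (3,5), (4,1), (4,2), (4,5), (4,7), (5,1), (5,2), (5,7), (6,2), (6,5), (6,6), (6,7) — 19 in total.

19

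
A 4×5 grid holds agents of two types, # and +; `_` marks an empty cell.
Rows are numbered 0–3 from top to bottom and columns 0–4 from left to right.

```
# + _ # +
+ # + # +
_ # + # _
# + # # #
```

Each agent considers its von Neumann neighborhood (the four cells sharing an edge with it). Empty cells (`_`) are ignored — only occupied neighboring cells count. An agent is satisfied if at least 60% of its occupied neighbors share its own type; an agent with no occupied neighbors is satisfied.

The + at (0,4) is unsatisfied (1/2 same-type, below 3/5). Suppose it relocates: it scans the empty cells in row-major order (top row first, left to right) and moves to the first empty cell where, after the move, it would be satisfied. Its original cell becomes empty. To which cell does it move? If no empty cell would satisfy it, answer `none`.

(0,2)

Vacating (0,4). Empty cells in order:
  (0,2): 2/3 same-type → satisfied — stop here.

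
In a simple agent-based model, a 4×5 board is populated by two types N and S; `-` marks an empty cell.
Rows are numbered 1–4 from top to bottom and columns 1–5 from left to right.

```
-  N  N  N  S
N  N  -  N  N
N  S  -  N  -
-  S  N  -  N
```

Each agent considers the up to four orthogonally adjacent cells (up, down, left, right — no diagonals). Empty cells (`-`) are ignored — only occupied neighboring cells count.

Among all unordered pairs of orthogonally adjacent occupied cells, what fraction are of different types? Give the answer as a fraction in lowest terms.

Scan each occupied cell's neighbors to the right and below so each pair is counted once.
Row 1: N(1,2)–N(1,3)= N(1,2)–N(2,2)= N(1,3)–N(1,4)= N(1,4)–S(1,5)≠ N(1,4)–N(2,4)= S(1,5)–N(2,5)≠  → 2/6 unlike.
Row 2: N(2,1)–N(2,2)= N(2,1)–N(3,1)= N(2,2)–S(3,2)≠ N(2,4)–N(2,5)= N(2,4)–N(3,4)=  → 1/5 unlike.
Row 3: N(3,1)–S(3,2)≠ S(3,2)–S(4,2)=  → 1/2 unlike.
Row 4: S(4,2)–N(4,3)≠  → 1/1 unlike.
Total adjacent occupied pairs: 14; unlike-type pairs: 5.
5/14 is already in lowest terms.

5/14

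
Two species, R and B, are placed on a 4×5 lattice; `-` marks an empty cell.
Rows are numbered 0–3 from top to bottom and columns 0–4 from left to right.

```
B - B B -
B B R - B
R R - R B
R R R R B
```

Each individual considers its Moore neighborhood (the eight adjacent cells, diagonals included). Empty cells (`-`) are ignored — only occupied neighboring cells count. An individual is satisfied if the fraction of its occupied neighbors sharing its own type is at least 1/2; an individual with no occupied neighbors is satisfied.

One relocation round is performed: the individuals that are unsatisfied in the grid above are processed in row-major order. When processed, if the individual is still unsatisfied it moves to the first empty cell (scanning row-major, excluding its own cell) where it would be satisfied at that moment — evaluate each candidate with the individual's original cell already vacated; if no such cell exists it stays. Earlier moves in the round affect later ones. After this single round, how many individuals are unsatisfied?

1

Initially unsatisfied (in order): (1,2), (3,4).
  (1,2) → (2,2).
  (3,4) → (0,1).
Resulting grid:
B B B B -
B B - - B
R R R R B
R R R R -
Unsatisfied now: (2,4).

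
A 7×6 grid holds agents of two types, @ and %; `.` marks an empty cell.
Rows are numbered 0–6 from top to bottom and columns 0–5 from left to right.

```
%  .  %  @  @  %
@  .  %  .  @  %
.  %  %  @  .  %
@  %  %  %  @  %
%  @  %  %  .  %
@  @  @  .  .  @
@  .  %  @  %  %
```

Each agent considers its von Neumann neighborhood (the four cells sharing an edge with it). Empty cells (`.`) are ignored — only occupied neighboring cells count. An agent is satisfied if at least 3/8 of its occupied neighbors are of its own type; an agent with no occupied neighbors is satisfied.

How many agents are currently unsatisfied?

11

(0,0)% 0/1 unhappy
(0,2)% 1/2 ok
(0,3)@ 1/2 ok
(0,4)@ 2/3 ok
(0,5)% 1/2 ok
(1,0)@ 0/1 unhappy
(1,2)% 2/2 ok
(1,4)@ 1/2 ok
(1,5)% 2/3 ok
(2,1)% 2/2 ok
(2,2)% 3/4 ok
(2,3)@ 0/2 unhappy
(2,5)% 2/2 ok
(3,0)@ 0/2 unhappy
(3,1)% 2/4 ok
(3,2)% 4/4 ok
(3,3)% 2/4 ok
(3,4)@ 0/2 unhappy
(3,5)% 2/3 ok
(4,0)% 0/3 unhappy
(4,1)@ 1/4 unhappy
(4,2)% 2/4 ok
(4,3)% 2/2 ok
(4,5)% 1/2 ok
(5,0)@ 2/3 ok
(5,1)@ 3/3 ok
(5,2)@ 1/3 unhappy
(5,5)@ 0/2 unhappy
(6,0)@ 1/1 ok
(6,2)% 0/2 unhappy
(6,3)@ 0/2 unhappy
(6,4)% 1/2 ok
(6,5)% 1/2 ok
Unsatisfied: (0,0), (1,0), (2,3), (3,0), (3,4), (4,0), (4,1), (5,2), (5,5), (6,2), (6,3) — 11 in total.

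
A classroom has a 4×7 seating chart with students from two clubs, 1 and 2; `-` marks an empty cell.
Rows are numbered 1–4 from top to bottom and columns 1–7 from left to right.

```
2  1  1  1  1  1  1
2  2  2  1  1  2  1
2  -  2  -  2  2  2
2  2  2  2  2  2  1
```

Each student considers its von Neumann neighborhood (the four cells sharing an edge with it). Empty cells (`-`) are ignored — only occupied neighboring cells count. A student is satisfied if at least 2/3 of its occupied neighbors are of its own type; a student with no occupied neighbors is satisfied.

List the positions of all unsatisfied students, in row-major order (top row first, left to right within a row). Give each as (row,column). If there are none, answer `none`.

(1,1), (1,2), (2,3), (2,5), (2,6), (2,7), (3,7), (4,7)

(1,1)2 1/2 ✗
(1,2)1 1/3 ✗
(1,3)1 2/3 ✓
(1,4)1 3/3 ✓
(1,5)1 3/3 ✓
(1,6)1 2/3 ✓
(1,7)1 2/2 ✓
(2,1)2 3/3 ✓
(2,2)2 2/3 ✓
(2,3)2 2/4 ✗
(2,4)1 2/3 ✓
(2,5)1 2/4 ✗
(2,6)2 1/4 ✗
(2,7)1 1/3 ✗
(3,1)2 2/2 ✓
(3,3)2 2/2 ✓
(3,5)2 2/3 ✓
(3,6)2 4/4 ✓
(3,7)2 1/3 ✗
(4,1)2 2/2 ✓
(4,2)2 2/2 ✓
(4,3)2 3/3 ✓
(4,4)2 2/2 ✓
(4,5)2 3/3 ✓
(4,6)2 2/3 ✓
(4,7)1 0/2 ✗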